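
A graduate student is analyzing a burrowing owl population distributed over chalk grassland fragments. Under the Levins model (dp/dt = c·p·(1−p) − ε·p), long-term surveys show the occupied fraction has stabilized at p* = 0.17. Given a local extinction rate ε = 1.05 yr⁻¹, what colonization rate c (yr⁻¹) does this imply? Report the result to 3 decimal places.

At equilibrium c(1−p*) = ε, so c = ε/(1−p*).
c = 1.05/(1 − 0.17) = 1.05/0.8300 = 1.2651.

1.265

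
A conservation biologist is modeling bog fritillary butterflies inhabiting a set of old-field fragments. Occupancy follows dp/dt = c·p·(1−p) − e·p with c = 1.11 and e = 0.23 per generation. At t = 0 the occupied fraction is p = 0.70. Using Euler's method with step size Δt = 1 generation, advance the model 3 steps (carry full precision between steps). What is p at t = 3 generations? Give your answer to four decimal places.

Update rule: p ← p + [c·p·(1−p) − e·p]·Δt with Δt = 1.
t = 1: p = 0.70000 + (+0.07210) = 0.77210
t = 2: p = 0.77210 + (+0.01773) = 0.78983
t = 3: p = 0.78983 + (+0.00259) = 0.79243

0.7924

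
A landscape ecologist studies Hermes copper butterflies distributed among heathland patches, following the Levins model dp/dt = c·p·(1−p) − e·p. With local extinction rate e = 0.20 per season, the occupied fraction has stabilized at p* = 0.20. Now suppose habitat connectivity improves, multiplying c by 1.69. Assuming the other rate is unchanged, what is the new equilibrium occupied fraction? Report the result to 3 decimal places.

Balance c(1−p*) = e gives c = e/(1 − 0.20000) = 0.20/0.80000 = 0.25000.
New p* = 1 − e/c = 1 − 0.20000/0.42250 = 0.52663.

0.527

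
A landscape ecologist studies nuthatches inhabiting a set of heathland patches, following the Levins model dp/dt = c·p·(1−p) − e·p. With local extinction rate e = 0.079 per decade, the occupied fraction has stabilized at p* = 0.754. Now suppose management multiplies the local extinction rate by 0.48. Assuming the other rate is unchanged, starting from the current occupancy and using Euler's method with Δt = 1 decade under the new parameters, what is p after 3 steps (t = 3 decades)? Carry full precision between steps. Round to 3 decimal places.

Balance c(1−p*) = e gives c = e/(1 − 0.75400) = 0.079/0.24600 = 0.32114.
Starting from p₀ = 0.75400; update p ← p + (dp/dt)·Δt with the new parameters.
step 1: Δp = +0.03097, p = 0.78497
step 2: Δp = +0.02444, p = 0.80941
step 3: Δp = +0.01885, p = 0.82826

0.828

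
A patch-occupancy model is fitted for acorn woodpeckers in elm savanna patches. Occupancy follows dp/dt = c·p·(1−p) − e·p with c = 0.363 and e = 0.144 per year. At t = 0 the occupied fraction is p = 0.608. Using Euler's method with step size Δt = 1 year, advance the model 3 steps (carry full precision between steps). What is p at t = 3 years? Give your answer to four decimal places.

0.6055

Update rule: p ← p + [c·p·(1−p) − e·p]·Δt with Δt = 1.
  1  |  dp/dt·Δt = -0.001036  |  p_1 = 0.606964
  2  |  dp/dt·Δt = -0.000806  |  p_2 = 0.606158
  3  |  dp/dt·Δt = -0.000628  |  p_3 = 0.605530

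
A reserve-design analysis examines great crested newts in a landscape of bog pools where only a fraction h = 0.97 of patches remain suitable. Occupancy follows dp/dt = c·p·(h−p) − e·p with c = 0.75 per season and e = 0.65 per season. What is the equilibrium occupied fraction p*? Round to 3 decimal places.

Setting dp/dt = 0 and dividing by p* gives c·(h−p*) = e.
So p* = h − e/c = 0.97 − 0.65/0.75 = 0.97 − 0.8667 = 0.1033.

0.103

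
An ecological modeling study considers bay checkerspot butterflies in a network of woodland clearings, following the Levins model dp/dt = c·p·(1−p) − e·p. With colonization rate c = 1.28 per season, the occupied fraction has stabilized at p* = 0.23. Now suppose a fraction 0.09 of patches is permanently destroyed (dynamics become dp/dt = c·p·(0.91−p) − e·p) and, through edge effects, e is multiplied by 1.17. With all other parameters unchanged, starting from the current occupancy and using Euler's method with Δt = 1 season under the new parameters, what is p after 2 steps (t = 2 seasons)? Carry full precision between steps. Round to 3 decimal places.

Balance c(1−p*) = e gives e = 1.28×(1 − 0.23000) = 0.98560.
Starting from p₀ = 0.23000; update p ← p + (dp/dt)·Δt with the new parameters.
p: 0.23000 → 0.16497  (Δp = -0.06503)
p: 0.16497 → 0.13205  (Δp = -0.03291)

0.132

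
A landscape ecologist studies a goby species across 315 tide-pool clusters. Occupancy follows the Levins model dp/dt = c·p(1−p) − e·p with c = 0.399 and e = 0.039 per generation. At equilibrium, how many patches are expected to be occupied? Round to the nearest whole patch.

284

p* = 1 − e/c = 1 − 0.039/0.399 = 0.9023.
Expected occupied patches = N × p* = 315 × 0.9023 = 284.21 ≈ 284.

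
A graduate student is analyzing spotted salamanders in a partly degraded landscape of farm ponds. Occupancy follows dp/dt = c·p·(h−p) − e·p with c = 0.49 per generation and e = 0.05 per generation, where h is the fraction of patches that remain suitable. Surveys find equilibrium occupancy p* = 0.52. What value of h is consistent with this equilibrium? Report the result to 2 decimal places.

At equilibrium c(h−p*) = e, so h = p* + e/c.
h = 0.52 + 0.05/0.49 = 0.52 + 0.1020 = 0.6220.

0.62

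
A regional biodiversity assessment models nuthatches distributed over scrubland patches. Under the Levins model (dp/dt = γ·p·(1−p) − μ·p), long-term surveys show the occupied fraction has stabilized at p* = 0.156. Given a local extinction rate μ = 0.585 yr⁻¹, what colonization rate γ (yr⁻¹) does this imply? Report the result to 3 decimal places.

At equilibrium γ(1−p*) = μ, so γ = μ/(1−p*).
γ = 0.585/(1 − 0.156) = 0.585/0.8440 = 0.6931.

0.693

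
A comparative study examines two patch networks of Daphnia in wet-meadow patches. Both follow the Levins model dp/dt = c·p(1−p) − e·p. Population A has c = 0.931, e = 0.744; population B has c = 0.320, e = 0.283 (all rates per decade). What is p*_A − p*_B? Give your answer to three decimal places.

A: p*_A = 1 − 0.744/0.931 = 0.2009.
B: p*_B = 1 − 0.283/0.320 = 0.1156.
p*_A − p*_B = 0.2009 − 0.1156 = 0.0852.

0.085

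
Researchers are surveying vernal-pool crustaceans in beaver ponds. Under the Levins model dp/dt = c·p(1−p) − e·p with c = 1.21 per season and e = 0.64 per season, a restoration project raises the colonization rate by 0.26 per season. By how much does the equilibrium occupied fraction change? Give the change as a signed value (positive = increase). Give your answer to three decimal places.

Before: p* = 1 − 0.64/1.21 = 0.4711.
After the change, c = 1.47, e = 0.64, so p* = 1 − 0.64/1.47 = 0.5646.
Δp* = 0.5646 − 0.4711 = +0.0936.

0.094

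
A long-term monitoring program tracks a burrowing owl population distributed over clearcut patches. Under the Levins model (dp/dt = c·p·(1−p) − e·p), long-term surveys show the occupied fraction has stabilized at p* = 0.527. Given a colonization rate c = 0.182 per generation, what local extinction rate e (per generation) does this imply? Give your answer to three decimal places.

At equilibrium c(1−p*) = e.
e = 0.182 × (1 − 0.527) = 0.182 × 0.4730 = 0.0861.

0.086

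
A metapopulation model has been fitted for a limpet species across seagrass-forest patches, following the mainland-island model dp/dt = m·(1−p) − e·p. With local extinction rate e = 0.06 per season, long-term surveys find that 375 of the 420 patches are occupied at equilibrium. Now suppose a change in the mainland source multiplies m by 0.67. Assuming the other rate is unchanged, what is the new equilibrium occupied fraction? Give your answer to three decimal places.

Observed p* = 375/420 = 0.89286.
Balance m(1−p*) = e·p* gives m = e·p*/(1−p*) = 0.06×0.89286/0.10714 = 0.50001.
New p* = m/(m+e) = 0.33501/(0.33501+0.06000) = 0.84811.

0.848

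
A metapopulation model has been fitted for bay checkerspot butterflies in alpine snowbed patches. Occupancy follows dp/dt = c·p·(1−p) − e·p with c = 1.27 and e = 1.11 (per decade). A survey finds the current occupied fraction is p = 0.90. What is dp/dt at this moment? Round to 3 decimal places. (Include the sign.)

-0.885

Colonization term: c·p·(1−p) = 1.27×0.90×0.1000 = 0.11430.
Extinction term: e·p = 0.99900.
dp/dt = 0.11430 − 0.99900 = -0.88470.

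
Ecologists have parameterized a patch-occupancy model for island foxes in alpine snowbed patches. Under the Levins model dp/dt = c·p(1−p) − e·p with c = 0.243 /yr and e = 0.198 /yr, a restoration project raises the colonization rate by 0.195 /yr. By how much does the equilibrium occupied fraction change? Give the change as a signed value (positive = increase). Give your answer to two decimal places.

0.36

Before: p* = 1 − 0.198/0.243 = 0.1852.
After the change, c = 0.438, e = 0.198, so p* = 1 − 0.198/0.438 = 0.5479.
Δp* = 0.5479 − 0.1852 = +0.3628.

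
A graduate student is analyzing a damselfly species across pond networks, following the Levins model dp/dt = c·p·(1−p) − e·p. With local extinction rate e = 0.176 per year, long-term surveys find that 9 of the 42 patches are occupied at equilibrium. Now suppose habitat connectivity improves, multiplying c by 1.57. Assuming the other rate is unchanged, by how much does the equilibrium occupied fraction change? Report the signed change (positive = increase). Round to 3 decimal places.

Observed p* = 9/42 = 0.21429.
Balance c(1−p*) = e gives c = e/(1 − 0.21429) = 0.176/0.78571 = 0.22400.
New p* = 1 − e/c = 1 − 0.17600/0.35168 = 0.49955.
Δp* = 0.49955 − 0.21429 = +0.28526.

0.285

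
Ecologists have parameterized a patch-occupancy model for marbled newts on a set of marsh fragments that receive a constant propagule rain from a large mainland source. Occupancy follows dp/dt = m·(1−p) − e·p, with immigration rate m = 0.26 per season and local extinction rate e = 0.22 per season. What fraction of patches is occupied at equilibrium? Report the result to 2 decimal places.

0.54

Setting dp/dt = 0: m − m·p* = e·p*, so m = (m+e)·p*.
p* = m/(m+e) = 0.26/(0.26+0.22) = 0.26/0.4800 = 0.5417.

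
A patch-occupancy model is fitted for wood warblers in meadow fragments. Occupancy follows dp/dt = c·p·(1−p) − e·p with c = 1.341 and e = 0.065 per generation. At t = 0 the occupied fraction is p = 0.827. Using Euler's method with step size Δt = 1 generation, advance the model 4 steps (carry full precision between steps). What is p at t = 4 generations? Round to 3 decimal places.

0.951

Update rule: p ← p + [c·p·(1−p) − e·p]·Δt with Δt = 1.
step 1: Δp = +0.13810, p = 0.96510
step 2: Δp = -0.01757, p = 0.94754
step 3: Δp = +0.00507, p = 0.95261
step 4: Δp = -0.00138, p = 0.95123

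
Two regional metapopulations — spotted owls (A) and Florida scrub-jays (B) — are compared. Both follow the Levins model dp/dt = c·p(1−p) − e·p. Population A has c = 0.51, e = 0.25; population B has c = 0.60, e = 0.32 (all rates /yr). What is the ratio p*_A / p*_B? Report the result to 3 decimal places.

A: p*_A = 1 − 0.25/0.51 = 0.5098.
B: p*_B = 1 − 0.32/0.60 = 0.4667.
p*_A / p*_B = 0.5098/0.4667 = 1.0924.

1.092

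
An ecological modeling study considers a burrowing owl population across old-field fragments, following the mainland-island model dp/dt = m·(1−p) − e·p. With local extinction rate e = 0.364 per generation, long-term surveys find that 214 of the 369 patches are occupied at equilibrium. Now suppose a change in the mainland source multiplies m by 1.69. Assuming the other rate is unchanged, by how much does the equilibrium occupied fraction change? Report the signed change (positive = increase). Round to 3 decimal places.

0.120

Observed p* = 214/369 = 0.57995.
Balance m(1−p*) = e·p* gives m = e·p*/(1−p*) = 0.364×0.57995/0.42005 = 0.50256.
New p* = m/(m+e) = 0.84933/(0.84933+0.36400) = 0.70000.
Δp* = 0.70000 − 0.57995 = +0.12005.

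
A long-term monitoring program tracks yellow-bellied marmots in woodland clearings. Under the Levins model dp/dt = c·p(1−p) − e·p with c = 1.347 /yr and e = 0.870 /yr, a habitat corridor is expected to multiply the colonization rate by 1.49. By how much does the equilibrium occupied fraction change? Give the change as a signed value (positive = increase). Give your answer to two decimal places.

Before: p* = 1 − 0.870/1.347 = 0.3541.
After the change, c = 2.00703, e = 0.87, so p* = 1 − 0.87/2.00703 = 0.5665.
Δp* = 0.5665 − 0.3541 = +0.2124.

0.21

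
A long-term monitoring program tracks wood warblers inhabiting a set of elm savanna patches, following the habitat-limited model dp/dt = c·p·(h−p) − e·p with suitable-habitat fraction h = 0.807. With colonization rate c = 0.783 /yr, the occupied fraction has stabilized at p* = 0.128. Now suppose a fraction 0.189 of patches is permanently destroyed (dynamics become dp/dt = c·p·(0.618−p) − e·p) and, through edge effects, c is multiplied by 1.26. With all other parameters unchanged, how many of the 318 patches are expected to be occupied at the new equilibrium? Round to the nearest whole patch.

25

Balance c(h−p*) = e gives e = 0.783×(0.807 − 0.12800) = 0.53166.
New p* = 0.618 − e/c = 0.618 − 0.53166/0.98658 = 0.07911.
Expected occupied = 318 × 0.07911 = 25.16 ≈ 25.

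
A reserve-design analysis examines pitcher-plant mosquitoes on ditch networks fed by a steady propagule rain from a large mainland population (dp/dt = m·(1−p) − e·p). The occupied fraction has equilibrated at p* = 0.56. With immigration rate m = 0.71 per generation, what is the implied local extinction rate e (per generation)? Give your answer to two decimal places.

0.56

At equilibrium m(1−p*) = e·p*, so e = m(1−p*)/p*.
e = 0.71 × 0.4400 / 0.56 = 0.5579.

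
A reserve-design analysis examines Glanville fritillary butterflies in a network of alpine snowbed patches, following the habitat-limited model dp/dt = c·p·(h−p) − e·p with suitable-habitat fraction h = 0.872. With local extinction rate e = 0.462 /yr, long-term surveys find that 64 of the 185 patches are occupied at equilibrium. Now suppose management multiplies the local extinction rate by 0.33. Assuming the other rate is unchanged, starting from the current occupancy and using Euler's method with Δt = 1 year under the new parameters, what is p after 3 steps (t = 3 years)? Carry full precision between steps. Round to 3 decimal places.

0.622

Observed p* = 64/185 = 0.34595.
Balance c(h−p*) = e gives c = e/(0.872 − 0.34595) = 0.462/0.52605 = 0.87824.
Starting from p₀ = 0.34595; update p ← p + (dp/dt)·Δt with the new parameters.
t = 1: p = 0.34595 + (+0.10708) = 0.45303
t = 2: p = 0.45303 + (+0.09763) = 0.55066
t = 3: p = 0.55066 + (+0.07145) = 0.62211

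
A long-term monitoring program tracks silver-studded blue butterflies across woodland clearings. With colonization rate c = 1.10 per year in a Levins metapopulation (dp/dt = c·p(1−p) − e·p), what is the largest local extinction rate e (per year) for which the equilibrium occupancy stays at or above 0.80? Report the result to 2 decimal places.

1 − e/c ≥ 0.80 ⇒ e ≤ c(1 − 0.80) = 1.10 × 0.2000.
e_max = 0.2200.

0.22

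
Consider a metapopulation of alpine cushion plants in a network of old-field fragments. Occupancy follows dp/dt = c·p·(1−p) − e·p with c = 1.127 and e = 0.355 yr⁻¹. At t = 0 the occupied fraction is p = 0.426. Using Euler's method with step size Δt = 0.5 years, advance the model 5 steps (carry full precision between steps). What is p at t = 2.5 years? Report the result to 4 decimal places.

Update rule: p ← p + [c·p·(1−p) − e·p]·Δt with Δt = 0.5.
step 1: Δp = +0.06217, p = 0.48817
step 2: Δp = +0.05415, p = 0.54232
step 3: Δp = +0.04360, p = 0.58592
step 4: Δp = +0.03271, p = 0.61864
step 5: Δp = +0.02314, p = 0.64177

0.6418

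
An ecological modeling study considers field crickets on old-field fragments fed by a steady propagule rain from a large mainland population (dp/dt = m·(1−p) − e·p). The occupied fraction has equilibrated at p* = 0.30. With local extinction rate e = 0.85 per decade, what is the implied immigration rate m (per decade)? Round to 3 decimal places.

At equilibrium m(1−p*) = e·p*, so m = e·p*/(1−p*).
m = 0.85 × 0.30 / 0.7000 = 0.2550/0.7000 = 0.3643.

0.364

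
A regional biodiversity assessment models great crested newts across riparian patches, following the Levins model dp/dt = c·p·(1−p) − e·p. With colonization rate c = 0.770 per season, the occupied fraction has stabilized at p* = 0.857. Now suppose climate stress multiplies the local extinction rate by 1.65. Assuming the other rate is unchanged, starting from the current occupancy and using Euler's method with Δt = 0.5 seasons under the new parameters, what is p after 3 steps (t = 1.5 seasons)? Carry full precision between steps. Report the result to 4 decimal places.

0.7933

Balance c(1−p*) = e gives e = 0.770×(1 − 0.85700) = 0.11011.
Starting from p₀ = 0.85700; update p ← p + (dp/dt)·Δt with the new parameters.
step 1: Δp = -0.03067, p = 0.82633
step 2: Δp = -0.01981, p = 0.80652
step 3: Δp = -0.01319, p = 0.79333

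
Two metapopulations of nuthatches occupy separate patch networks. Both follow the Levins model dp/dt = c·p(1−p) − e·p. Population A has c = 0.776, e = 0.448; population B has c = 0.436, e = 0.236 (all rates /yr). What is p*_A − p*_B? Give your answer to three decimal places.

A: p*_A = 1 − 0.448/0.776 = 0.4227.
B: p*_B = 1 − 0.236/0.436 = 0.4587.
p*_A − p*_B = 0.4227 − 0.4587 = -0.0360.

-0.036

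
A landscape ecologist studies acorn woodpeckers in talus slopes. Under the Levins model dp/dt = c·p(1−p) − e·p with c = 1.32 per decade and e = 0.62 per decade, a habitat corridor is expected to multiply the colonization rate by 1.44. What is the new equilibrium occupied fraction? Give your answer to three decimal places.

0.674

Before: p* = 1 − 0.62/1.32 = 0.5303.
After the change, c = 1.9008, e = 0.62, so p* = 1 − 0.62/1.9008 = 0.6738.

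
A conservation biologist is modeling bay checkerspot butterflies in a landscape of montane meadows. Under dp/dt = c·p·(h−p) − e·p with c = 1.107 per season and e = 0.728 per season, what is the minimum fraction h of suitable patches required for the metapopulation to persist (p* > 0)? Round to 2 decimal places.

0.66

p* = h − e/c is positive only when h > e/c.
h_min = e/c = 0.728/1.107 = 0.6576.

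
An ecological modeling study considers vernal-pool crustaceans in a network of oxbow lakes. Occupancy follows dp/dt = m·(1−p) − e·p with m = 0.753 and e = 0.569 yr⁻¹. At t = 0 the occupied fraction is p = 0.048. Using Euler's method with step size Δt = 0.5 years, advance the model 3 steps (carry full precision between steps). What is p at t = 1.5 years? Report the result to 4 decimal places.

Update rule: p ← p + [m·(1−p) − e·p]·Δt with Δt = 0.5.
t = 0.5: p = 0.04800 + (+0.34477) = 0.39277
t = 1: p = 0.39277 + (+0.11688) = 0.50965
t = 1.5: p = 0.50965 + (+0.03962) = 0.54927

0.5493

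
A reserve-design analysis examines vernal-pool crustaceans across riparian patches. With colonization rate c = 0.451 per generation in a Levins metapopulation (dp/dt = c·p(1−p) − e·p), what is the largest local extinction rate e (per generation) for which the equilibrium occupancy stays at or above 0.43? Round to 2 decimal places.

1 − e/c ≥ 0.43 ⇒ e ≤ c(1 − 0.43) = 0.451 × 0.5700.
e_max = 0.2571.

0.26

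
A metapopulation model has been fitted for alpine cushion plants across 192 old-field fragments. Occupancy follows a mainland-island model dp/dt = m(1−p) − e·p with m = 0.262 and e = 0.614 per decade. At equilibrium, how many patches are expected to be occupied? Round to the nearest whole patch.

p* = m/(m+e) = 0.262/0.8760 = 0.2991.
Expected occupied patches = N × p* = 192 × 0.2991 = 57.42 ≈ 57.

57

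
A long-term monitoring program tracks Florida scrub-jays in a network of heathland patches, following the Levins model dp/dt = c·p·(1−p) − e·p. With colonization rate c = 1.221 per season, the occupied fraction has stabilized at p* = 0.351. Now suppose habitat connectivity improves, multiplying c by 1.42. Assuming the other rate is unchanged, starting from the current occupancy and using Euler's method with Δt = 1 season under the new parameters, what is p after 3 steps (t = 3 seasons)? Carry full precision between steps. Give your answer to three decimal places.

Balance c(1−p*) = e gives e = 1.221×(1 − 0.35100) = 0.79243.
Starting from p₀ = 0.35100; update p ← p + (dp/dt)·Δt with the new parameters.
p: 0.35100 → 0.46782  (Δp = +0.11682)
p: 0.46782 → 0.52877  (Δp = +0.06095)
p: 0.52877 → 0.54178  (Δp = +0.01301)

0.542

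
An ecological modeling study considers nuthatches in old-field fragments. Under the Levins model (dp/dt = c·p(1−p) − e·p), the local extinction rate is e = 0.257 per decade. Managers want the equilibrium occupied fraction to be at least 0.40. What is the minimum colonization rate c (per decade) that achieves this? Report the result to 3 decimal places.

p* = 1 − e/c ≥ 0.40 requires e/c ≤ 0.6000, i.e. c ≥ e/0.6000.
c_min = 0.257/0.6000 = 0.4283.

0.428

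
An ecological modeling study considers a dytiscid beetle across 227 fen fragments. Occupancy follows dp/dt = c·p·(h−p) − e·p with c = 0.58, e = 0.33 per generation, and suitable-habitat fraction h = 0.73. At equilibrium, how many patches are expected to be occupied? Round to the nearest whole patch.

p* = h − e/c = 0.73 − 0.5690 = 0.1610.
Expected occupied patches = N × p* = 227 × 0.1610 = 36.55 ≈ 37.

37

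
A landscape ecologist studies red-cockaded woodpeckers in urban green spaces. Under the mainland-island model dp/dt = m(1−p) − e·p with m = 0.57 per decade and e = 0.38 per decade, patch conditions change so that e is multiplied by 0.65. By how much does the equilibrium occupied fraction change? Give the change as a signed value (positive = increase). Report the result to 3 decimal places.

0.098

Before: p* = 0.57/(0.57+0.38) = 0.6000.
After: m = 0.57, e = 0.247; p* = 0.57/0.8170 = 0.6977.
Δp* = 0.6977 − 0.6000 = +0.0977.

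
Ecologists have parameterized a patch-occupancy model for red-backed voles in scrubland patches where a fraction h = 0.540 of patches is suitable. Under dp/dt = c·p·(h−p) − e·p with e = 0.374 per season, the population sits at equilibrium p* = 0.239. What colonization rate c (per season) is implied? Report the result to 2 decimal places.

At equilibrium c(h−p*) = e, so c = e/(h−p*).
c = 0.374/(0.540 − 0.239) = 0.374/0.3010 = 1.2425.

1.24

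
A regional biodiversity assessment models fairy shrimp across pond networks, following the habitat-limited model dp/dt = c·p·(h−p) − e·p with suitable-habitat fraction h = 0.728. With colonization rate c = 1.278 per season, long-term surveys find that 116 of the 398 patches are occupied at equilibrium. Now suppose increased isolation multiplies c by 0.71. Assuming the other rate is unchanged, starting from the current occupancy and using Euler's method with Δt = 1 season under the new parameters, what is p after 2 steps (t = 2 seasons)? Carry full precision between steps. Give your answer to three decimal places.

0.215

Observed p* = 116/398 = 0.29146.
Balance c(h−p*) = e gives e = 1.278×(0.728 − 0.29146) = 0.55790.
Starting from p₀ = 0.29146; update p ← p + (dp/dt)·Δt with the new parameters.
  1  |  dp/dt·Δt = -0.047155  |  p_1 = 0.244302
  2  |  dp/dt·Δt = -0.029073  |  p_2 = 0.215229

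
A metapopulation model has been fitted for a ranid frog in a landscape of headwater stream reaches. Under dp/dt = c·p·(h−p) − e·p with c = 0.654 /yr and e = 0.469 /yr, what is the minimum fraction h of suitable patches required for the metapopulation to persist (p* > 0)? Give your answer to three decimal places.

0.717

p* = h − e/c is positive only when h > e/c.
h_min = e/c = 0.469/0.654 = 0.7171.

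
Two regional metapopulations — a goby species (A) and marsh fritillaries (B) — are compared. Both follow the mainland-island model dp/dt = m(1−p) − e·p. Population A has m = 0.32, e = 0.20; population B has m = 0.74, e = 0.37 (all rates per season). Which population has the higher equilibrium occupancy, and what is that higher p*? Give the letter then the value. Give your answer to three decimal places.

B, 0.667

A: p*_A = m/(m+e) = 0.32/0.5200 = 0.6154.
B: p*_B = 0.74/1.1100 = 0.6667.
B is higher at 0.6667.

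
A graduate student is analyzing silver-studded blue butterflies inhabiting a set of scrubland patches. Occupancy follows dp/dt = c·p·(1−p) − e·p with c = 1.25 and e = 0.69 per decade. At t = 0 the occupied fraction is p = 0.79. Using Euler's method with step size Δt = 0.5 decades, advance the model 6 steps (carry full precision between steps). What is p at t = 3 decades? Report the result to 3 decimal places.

0.471

Update rule: p ← p + [c·p·(1−p) − e·p]·Δt with Δt = 0.5.
  1  |  dp/dt·Δt = -0.168863  |  p_1 = 0.621138
  2  |  dp/dt·Δt = -0.067214  |  p_2 = 0.553924
  3  |  dp/dt·Δt = -0.036671  |  p_3 = 0.517253
  4  |  dp/dt·Δt = -0.022388  |  p_4 = 0.494864
  5  |  dp/dt·Δt = -0.014495  |  p_5 = 0.480370
  6  |  dp/dt·Δt = -0.009718  |  p_6 = 0.470651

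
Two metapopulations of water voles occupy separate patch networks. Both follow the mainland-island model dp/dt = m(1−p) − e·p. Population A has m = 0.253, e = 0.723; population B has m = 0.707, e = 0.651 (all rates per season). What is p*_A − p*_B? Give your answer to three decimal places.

-0.261

A: p*_A = m/(m+e) = 0.253/0.9760 = 0.2592.
B: p*_B = 0.707/1.3580 = 0.5206.
p*_A − p*_B = 0.2592 − 0.5206 = -0.2614.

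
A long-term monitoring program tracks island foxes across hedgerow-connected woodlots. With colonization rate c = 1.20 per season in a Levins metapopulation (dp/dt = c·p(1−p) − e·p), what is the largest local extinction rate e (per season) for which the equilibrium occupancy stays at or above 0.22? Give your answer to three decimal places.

1 − e/c ≥ 0.22 ⇒ e ≤ c(1 − 0.22) = 1.20 × 0.7800.
e_max = 0.9360.

0.936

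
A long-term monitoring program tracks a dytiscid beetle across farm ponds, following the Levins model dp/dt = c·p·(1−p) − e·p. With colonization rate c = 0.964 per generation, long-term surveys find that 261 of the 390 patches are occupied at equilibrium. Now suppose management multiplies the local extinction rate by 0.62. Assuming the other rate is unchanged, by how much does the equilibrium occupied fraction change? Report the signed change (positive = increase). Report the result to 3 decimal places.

0.126

Observed p* = 261/390 = 0.66923.
Balance c(1−p*) = e gives e = 0.964×(1 − 0.66923) = 0.31886.
New p* = 1 − e/c = 1 − 0.19769/0.96400 = 0.79493.
Δp* = 0.79493 − 0.66923 = +0.12570.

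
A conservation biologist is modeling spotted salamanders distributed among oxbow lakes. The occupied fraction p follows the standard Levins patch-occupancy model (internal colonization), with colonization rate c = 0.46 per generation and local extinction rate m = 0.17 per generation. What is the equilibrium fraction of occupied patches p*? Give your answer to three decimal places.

At equilibrium, colonization balances extinction: c·p*·(1−p*) = m·p*.
So p* = 1 − m/c = 1 − 0.17/0.46 = 1 − 0.3696 = 0.6304.

0.630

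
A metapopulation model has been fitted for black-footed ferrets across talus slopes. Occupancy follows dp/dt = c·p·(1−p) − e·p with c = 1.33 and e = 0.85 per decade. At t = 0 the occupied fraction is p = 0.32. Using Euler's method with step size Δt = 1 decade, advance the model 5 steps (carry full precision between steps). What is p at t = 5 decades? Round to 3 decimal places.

Update rule: p ← p + [c·p·(1−p) − e·p]·Δt with Δt = 1.
p: 0.32000 → 0.33741  (Δp = +0.01741)
p: 0.33741 → 0.34795  (Δp = +0.01054)
p: 0.34795 → 0.35394  (Δp = +0.00599)
p: 0.35394 → 0.35722  (Δp = +0.00328)
p: 0.35722 → 0.35897  (Δp = +0.00175)

0.359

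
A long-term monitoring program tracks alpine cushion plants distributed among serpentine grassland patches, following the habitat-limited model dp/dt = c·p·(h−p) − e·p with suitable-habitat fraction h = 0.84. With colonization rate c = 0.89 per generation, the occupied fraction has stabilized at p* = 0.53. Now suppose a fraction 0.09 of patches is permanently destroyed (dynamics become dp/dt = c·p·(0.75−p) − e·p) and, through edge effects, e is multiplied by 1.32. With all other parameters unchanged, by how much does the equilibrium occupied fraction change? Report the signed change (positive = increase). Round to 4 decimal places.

Balance c(h−p*) = e gives e = 0.89×(0.84 − 0.53000) = 0.27590.
New p* = 0.75 − e/c = 0.75 − 0.36419/0.89000 = 0.34080.
Δp* = 0.34080 − 0.53000 = -0.18920.

-0.1892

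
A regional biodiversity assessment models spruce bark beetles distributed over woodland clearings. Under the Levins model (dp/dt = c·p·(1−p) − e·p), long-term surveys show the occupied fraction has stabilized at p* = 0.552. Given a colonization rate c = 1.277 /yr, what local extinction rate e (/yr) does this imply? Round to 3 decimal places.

0.572

At equilibrium c(1−p*) = e.
e = 1.277 × (1 − 0.552) = 1.277 × 0.4480 = 0.5721.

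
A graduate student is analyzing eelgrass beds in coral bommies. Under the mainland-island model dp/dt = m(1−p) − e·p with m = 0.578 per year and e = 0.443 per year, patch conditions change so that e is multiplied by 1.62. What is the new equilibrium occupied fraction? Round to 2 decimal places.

Before: p* = 0.578/(0.578+0.443) = 0.5661.
After: m = 0.578, e = 0.71766; p* = 0.578/1.2957 = 0.4461.

0.45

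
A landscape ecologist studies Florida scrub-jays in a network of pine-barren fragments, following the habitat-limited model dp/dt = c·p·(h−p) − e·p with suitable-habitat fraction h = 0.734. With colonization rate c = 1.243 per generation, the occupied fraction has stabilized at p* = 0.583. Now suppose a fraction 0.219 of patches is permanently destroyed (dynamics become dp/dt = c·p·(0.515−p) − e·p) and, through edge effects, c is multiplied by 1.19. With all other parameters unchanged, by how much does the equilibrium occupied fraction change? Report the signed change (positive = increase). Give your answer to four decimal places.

-0.1949

Balance c(h−p*) = e gives e = 1.243×(0.734 − 0.58300) = 0.18769.
New p* = 0.515 − e/c = 0.515 − 0.18769/1.47917 = 0.38811.
Δp* = 0.38811 − 0.58300 = -0.19489.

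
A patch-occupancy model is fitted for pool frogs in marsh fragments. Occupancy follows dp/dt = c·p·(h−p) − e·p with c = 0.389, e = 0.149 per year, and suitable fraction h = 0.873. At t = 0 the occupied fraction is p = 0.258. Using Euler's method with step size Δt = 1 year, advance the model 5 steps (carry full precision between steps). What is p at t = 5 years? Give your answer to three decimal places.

Update rule: p ← p + [c·p·(h−p) − e·p]·Δt with Δt = 1.
p: 0.25800 → 0.28128  (Δp = +0.02328)
p: 0.28128 → 0.30411  (Δp = +0.02283)
p: 0.30411 → 0.32610  (Δp = +0.02199)
p: 0.32610 → 0.34689  (Δp = +0.02079)
p: 0.34689 → 0.36619  (Δp = +0.01931)

0.366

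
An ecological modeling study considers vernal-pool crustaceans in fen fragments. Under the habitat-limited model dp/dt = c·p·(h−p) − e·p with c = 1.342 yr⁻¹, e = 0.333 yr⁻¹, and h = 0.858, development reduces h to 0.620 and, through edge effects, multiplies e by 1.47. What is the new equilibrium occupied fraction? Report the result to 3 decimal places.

0.255

Before: p* = h − e/c = 0.858 − 0.333/1.342 = 0.858 − 0.2481 = 0.6099.
After: c = 1.342, e = 0.48951, h = 0.620; p* = 0.620 − 0.48951/1.342 = 0.2552.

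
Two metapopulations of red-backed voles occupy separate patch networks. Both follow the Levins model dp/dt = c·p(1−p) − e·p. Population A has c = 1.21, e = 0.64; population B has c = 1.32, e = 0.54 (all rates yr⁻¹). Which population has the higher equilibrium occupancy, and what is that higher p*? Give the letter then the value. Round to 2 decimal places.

B, 0.59

A: p*_A = 1 − 0.64/1.21 = 0.4711.
B: p*_B = 1 − 0.54/1.32 = 0.5909.
B is higher at 0.5909.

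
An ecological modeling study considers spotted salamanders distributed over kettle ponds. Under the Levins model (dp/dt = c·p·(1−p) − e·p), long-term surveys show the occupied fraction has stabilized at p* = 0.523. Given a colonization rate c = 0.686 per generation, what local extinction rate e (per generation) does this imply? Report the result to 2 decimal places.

0.33

At equilibrium c(1−p*) = e.
e = 0.686 × (1 − 0.523) = 0.686 × 0.4770 = 0.3272.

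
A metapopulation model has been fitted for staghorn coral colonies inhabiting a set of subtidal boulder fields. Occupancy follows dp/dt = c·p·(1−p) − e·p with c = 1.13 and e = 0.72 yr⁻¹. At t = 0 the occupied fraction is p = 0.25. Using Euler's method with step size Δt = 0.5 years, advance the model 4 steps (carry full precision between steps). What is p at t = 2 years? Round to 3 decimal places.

0.305

Update rule: p ← p + [c·p·(1−p) − e·p]·Δt with Δt = 0.5.
step 1: Δp = +0.01594, p = 0.26594
step 2: Δp = +0.01456, p = 0.28050
step 3: Δp = +0.01305, p = 0.29354
step 4: Δp = +0.01149, p = 0.30504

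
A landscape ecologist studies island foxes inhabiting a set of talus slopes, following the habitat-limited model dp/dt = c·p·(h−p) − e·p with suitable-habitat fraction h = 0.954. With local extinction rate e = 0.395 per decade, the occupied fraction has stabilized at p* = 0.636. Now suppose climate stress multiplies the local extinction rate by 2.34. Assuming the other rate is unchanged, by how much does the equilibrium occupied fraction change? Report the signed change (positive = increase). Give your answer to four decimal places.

-0.4261

Balance c(h−p*) = e gives c = e/(0.954 − 0.63600) = 0.395/0.31800 = 1.24214.
New p* = 0.954 − e/c = 0.954 − 0.92430/1.24214 = 0.20988.
Δp* = 0.20988 − 0.63600 = -0.42612.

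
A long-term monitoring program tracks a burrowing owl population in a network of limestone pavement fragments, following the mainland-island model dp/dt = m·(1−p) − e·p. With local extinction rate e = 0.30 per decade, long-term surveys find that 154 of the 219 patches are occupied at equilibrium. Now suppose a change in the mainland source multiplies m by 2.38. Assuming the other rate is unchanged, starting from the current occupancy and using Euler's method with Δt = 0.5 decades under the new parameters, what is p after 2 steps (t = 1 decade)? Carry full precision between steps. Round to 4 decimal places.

Observed p* = 154/219 = 0.70320.
Balance m(1−p*) = e·p* gives m = e·p*/(1−p*) = 0.30×0.70320/0.29680 = 0.71077.
Starting from p₀ = 0.70320; update p ← p + (dp/dt)·Δt with the new parameters.
t = 0.5: p = 0.70320 + (+0.14556) = 0.84876
t = 1: p = 0.84876 + (+0.00061) = 0.84937

0.8494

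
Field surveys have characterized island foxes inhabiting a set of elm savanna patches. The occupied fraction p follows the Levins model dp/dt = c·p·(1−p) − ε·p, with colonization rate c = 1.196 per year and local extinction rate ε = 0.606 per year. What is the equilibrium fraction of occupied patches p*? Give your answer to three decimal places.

At equilibrium, colonization balances extinction: c·p*·(1−p*) = ε·p*.
So p* = 1 − ε/c = 1 − 0.606/1.196 = 1 − 0.5067 = 0.4933.

0.493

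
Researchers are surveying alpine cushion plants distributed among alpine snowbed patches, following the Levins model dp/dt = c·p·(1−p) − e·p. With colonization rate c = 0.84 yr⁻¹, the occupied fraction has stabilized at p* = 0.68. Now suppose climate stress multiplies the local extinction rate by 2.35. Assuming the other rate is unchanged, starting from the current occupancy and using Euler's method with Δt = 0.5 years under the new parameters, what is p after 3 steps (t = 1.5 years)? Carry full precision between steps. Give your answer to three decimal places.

0.436

Balance c(1−p*) = e gives e = 0.84×(1 − 0.68000) = 0.26880.
Starting from p₀ = 0.68000; update p ← p + (dp/dt)·Δt with the new parameters.
t = 0.5: p = 0.68000 + (-0.12338) = 0.55662
t = 1: p = 0.55662 + (-0.07215) = 0.48447
t = 1.5: p = 0.48447 + (-0.04812) = 0.43635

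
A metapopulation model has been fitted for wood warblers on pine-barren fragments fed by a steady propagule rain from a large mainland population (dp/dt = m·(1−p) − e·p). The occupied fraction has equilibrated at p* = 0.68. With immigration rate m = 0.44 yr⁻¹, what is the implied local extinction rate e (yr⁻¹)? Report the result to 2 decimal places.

At equilibrium m(1−p*) = e·p*, so e = m(1−p*)/p*.
e = 0.44 × 0.3200 / 0.68 = 0.2071.

0.21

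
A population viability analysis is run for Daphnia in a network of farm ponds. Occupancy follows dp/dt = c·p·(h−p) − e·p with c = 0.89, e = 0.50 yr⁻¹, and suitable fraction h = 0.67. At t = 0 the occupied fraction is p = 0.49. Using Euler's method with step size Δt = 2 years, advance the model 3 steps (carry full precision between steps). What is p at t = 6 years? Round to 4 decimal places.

Update rule: p ← p + [c·p·(h−p) − e·p]·Δt with Δt = 2.
t = 2: p = 0.49000 + (-0.33300) = 0.15700
t = 4: p = 0.15700 + (-0.01364) = 0.14336
t = 6: p = 0.14336 + (-0.00897) = 0.13439

0.1344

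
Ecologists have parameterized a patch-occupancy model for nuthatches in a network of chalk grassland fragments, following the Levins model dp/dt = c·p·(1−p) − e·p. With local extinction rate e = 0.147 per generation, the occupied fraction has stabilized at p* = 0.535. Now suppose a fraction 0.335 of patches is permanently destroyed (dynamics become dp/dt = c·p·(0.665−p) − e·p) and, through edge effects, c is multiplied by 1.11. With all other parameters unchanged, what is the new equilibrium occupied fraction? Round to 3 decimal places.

Balance c(1−p*) = e gives c = e/(1 − 0.53500) = 0.147/0.46500 = 0.31613.
New p* = 0.665 − e/c = 0.665 − 0.14700/0.35090 = 0.24608.

0.246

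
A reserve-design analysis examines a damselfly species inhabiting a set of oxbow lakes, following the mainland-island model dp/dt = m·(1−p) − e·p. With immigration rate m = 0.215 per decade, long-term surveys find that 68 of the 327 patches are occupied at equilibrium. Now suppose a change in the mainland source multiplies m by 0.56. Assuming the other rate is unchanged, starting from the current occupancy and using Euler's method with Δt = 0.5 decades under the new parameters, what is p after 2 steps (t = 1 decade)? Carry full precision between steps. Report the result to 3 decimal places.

Observed p* = 68/327 = 0.20795.
Balance m(1−p*) = e·p* gives e = m(1−p*)/p* = 0.215×0.79205/0.20795 = 0.81890.
Starting from p₀ = 0.20795; update p ← p + (dp/dt)·Δt with the new parameters.
  1  |  dp/dt·Δt = -0.037464  |  p_1 = 0.170487
  2  |  dp/dt·Δt = -0.019869  |  p_2 = 0.150618

0.151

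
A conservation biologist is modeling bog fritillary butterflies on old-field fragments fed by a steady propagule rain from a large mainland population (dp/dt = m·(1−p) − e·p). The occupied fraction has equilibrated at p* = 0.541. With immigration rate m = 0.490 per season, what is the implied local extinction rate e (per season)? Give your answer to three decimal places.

0.416

At equilibrium m(1−p*) = e·p*, so e = m(1−p*)/p*.
e = 0.490 × 0.4590 / 0.541 = 0.4157.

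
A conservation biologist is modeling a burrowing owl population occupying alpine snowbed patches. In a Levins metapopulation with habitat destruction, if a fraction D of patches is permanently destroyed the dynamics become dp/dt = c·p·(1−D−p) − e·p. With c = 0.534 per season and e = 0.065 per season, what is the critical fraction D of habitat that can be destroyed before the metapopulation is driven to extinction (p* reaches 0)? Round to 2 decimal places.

The nontrivial equilibrium is p* = (1−D) − e/c; extinction occurs when this hits zero.
So D_crit = 1 − e/c = 1 − 0.065/0.534 = 1 − 0.1217 = 0.8783.
This equals the undisturbed p*, a classic result of Lande's extension.

0.88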